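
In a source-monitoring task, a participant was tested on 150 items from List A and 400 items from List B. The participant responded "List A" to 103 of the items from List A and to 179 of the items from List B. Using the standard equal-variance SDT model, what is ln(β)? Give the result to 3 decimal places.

H = 103/150 = 0.6867
FA = 179/400 = 0.4475
z(0.6867) = 0.4865, z(0.4475) = -0.1320
ln β = −½·[z(H)² − z(FA)²] = −0.5 × (0.2367 − 0.0174) = -0.10965

ln β = -0.110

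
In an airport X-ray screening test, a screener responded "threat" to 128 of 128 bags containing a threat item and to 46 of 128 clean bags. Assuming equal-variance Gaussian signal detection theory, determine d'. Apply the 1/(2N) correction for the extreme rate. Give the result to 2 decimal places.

The hit rate is 128/128 = 1, so apply the 1/(2N) correction: H → 1 − 1/(2·128) = 0.99609.
z(H) = z(0.99609) = 2.660
z(FA) = z(0.35938) = -0.360
d' = 2.660 − (-0.360) = 3.020

d' = 3.02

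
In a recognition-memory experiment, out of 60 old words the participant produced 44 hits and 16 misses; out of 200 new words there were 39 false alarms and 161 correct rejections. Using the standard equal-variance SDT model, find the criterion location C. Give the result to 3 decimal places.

H = 44/60 = 0.7333
FA = 39/200 = 0.1950
Φ⁻¹(H) = Φ⁻¹(0.7333) = 0.6228
Φ⁻¹(FA) = Φ⁻¹(0.1950) = -0.8596
c = −½·[z(H) + z(FA)] = −0.5 × (0.6228 + (-0.8596)) = 0.1184

C = 0.118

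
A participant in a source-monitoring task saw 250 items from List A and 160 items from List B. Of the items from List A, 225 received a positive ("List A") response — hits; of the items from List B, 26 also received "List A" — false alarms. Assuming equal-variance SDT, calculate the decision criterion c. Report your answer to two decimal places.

H = 225/250 = 0.9000
FA = 26/160 = 0.1625
Φ⁻¹(0.9000) = 1.282, Φ⁻¹(0.1625) = -0.984
c = −½·[z(H) + z(FA)] = −0.5 × (1.282 + (-0.984)) = -0.149
c < 0: the participant has a liberal response bias.

c = -0.15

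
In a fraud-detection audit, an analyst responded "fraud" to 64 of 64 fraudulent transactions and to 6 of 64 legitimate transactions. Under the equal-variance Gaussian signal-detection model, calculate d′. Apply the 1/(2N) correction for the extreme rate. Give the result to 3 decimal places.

d′ = 3.736

The hit rate is 64/64 = 1, so apply the 1/(2N) correction: H → 1 − 1/(2·64) = 0.99219.
z(H) = z(0.99219) = 2.4177
z(FA) = z(0.09375) = -1.3180
d' = 2.4177 − (-1.3180) = 3.7357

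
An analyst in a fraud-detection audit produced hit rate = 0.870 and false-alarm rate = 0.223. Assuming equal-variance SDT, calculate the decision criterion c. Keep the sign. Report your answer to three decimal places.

c = -0.182

z(H) = z(0.870) = 1.1264
z(FA) = z(0.223) = -0.7621
c = −½·[z(H) + z(FA)] = −0.5 × (1.1264 + (-0.7621)) = -0.18215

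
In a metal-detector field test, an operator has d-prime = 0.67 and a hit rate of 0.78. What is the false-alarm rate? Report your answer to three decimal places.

z(hit rate) = z(0.78) = 0.7722
z(FA) = z(H) − d' = 0.7722 − 0.67 = 0.1022
false-alarm rate = Φ(0.1022) = 0.5407

false-alarm rate = 0.541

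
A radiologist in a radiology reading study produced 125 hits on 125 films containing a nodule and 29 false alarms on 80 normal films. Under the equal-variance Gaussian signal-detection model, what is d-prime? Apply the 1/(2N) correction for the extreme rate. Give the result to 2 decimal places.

The hit rate is 125/125 = 1, so apply the 1/(2N) correction: H → 1 − 1/(2·125) = 0.99600.
z(H) = z(0.99600) = 2.652
z(FA) = z(0.36250) = -0.352
d' = 2.652 − (-0.352) = 3.004

d-prime = 3.00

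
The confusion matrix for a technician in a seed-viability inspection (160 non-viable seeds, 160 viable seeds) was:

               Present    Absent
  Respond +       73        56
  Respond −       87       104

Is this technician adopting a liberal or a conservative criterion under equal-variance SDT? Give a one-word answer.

z(H) = -0.110, z(FA) = -0.385
c = −½·(z(H) + z(FA)) = 0.2475
c > 0 → conservative criterion (biased toward responding “no”).

conservative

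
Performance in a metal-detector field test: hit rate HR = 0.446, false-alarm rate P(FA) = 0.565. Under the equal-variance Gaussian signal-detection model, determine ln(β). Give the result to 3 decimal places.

ln β = 0.004

z(0.446) = -0.1358, z(0.565) = 0.1637
ln β = −½·[z(H)² − z(FA)²] = −0.5 × (0.0184 − 0.0268) = 0.0042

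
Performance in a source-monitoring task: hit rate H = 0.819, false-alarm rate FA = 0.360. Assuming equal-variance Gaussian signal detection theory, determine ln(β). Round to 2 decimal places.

ln β = -0.35

Φ⁻¹(H) = 0.912
Φ⁻¹(FA) = -0.358
ln β = −½·[z(H)² − z(FA)²] = −0.5 × (0.832 − 0.128) = -0.352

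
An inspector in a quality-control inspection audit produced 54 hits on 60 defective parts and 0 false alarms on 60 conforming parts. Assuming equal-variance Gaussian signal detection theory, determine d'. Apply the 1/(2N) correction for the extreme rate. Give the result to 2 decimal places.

The false-alarm rate is 0/60 = 0, so apply the 1/(2N) correction: FA → 1/(2·60) = 0.00833.
z(H) = z(0.90000) = 1.282
z(FA) = z(0.00833) = -2.394
d' = 1.282 − (-2.394) = 3.676

d' = 3.68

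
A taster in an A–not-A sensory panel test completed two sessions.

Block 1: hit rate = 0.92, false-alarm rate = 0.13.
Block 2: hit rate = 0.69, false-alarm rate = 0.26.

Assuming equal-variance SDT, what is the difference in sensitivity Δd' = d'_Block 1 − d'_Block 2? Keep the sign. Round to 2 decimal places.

Δd' = 1.39

Block 1: z(0.92) = 1.405, z(0.13) = -1.126, d' = 2.531
Block 2: z(0.69) = 0.496, z(0.26) = -0.643, d' = 1.139
Δd' = d'_Block 1 − d'_Block 2 = 2.531 − 1.139 = 1.392
Block 1 has the higher sensitivity.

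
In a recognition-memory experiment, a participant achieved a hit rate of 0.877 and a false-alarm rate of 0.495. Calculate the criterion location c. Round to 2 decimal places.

z(H) = z(0.877) = 1.160
z(FA) = z(0.495) = -0.013
c = −½·[z(H) + z(FA)] = −0.5 × (1.160 + (-0.013)) = -0.5735

c = -0.57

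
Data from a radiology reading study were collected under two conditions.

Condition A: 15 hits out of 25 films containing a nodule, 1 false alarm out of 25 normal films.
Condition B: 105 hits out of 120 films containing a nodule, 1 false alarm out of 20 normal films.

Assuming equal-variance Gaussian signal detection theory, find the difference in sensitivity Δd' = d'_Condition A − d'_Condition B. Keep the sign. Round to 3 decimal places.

Δd' = -0.791

Condition A: z(0.6000) = 0.2533, z(0.0400) = -1.7507, d' = 2.0040
Condition B: z(0.8750) = 1.1503, z(0.0500) = -1.6449, d' = 2.7952
Δd' = d'_Condition A − d'_Condition B = 2.0040 − 2.7952 = -0.7912
Condition B has the higher sensitivity.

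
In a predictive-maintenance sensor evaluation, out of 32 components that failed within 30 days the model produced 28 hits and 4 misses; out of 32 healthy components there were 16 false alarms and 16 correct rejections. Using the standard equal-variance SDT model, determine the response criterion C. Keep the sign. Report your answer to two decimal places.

H = 28/32 = 0.8750
FA = 16/32 = 0.5000
Φ⁻¹(0.8750) = 1.150, Φ⁻¹(0.5000) = 0.000
c = −½·[z(H) + z(FA)] = −0.5 × (1.150 + 0.000) = -0.575

C = -0.58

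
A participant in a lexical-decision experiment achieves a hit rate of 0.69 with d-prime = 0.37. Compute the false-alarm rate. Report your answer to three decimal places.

false-alarm rate = 0.550

z(hit rate) = z(0.69) = 0.4959
z(FA) = z(H) − d' = 0.4959 − 0.37 = 0.1259
false-alarm rate = Φ(0.1259) = 0.5501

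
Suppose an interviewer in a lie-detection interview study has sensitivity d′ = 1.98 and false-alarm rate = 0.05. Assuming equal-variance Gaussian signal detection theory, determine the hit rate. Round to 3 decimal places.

z(false-alarm rate) = z(0.05) = -1.6449
z(H) = z(FA) + d' = -1.6449 + 1.98 = 0.3351
hit rate = Φ(0.3351) = 0.6312

hit rate = 0.631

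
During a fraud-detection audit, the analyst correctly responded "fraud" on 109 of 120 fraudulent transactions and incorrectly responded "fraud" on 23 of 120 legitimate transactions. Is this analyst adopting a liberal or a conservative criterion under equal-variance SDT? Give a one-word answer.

liberal

z(H) = 1.331, z(FA) = -0.872
c = −½·(z(H) + z(FA)) = -0.2295
c < 0 → liberal criterion (biased toward responding “yes”).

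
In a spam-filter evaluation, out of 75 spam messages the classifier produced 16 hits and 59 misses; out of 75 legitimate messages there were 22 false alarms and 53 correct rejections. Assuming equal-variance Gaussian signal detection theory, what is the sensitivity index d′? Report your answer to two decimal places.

d′ = -0.25

H = 16/75 = 0.2133
FA = 22/75 = 0.2933
z(0.2133) = -0.7950, z(0.2933) = -0.5438
d' = z(H) − z(FA) = -0.7950 − (-0.5438) = -0.2512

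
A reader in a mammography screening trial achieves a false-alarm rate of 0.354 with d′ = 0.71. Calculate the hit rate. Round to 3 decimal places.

hit rate = 0.631

z(false-alarm rate) = z(0.354) = -0.3745
z(H) = z(FA) + d' = -0.3745 + 0.71 = 0.3355
hit rate = Φ(0.3355) = 0.6314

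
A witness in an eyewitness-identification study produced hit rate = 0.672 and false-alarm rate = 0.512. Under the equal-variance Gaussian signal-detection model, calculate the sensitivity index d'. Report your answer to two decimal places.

d' = 0.42

z(0.672) = 0.445, z(0.512) = 0.030
d' = z(H) − z(FA) = 0.445 − 0.030 = 0.415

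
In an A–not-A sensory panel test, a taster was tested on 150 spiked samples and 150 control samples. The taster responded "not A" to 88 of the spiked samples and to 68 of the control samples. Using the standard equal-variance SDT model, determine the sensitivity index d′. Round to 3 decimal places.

H = 88/150 = 0.5867
FA = 68/150 = 0.4533
z(H) = z(0.5867) = 0.2191
z(FA) = z(0.4533) = -0.1173
d' = z(H) − z(FA) = 0.2191 − (-0.1173) = 0.3364

d′ = 0.336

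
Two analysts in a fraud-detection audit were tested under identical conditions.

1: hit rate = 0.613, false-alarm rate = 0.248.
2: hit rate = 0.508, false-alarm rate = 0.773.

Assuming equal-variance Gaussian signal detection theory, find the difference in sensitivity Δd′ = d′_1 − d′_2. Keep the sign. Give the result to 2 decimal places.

1: z(0.613) = 0.287, z(0.248) = -0.681, d' = 0.968
2: z(0.508) = 0.020, z(0.773) = 0.749, d' = -0.729
Δd' = d'_1 − d'_2 = 0.968 − (-0.729) = 1.697
1 has the higher sensitivity.

Δd′ = 1.70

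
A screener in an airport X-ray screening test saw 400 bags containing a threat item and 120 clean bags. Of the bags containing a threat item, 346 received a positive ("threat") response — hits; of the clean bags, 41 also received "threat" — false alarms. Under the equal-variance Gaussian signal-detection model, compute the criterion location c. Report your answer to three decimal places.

H = 346/400 = 0.8650
FA = 41/120 = 0.3417
z(0.8650) = 1.1031, z(0.3417) = -0.4078
c = −½·[z(H) + z(FA)] = −0.5 × (1.1031 + (-0.4078)) = -0.34765
c < 0: the screener has a liberal response bias.

c = -0.348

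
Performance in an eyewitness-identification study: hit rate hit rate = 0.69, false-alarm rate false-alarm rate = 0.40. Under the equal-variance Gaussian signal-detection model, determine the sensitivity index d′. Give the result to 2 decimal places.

d′ = 0.75

Φ⁻¹(H) = Φ⁻¹(0.69) = 0.496
Φ⁻¹(FA) = Φ⁻¹(0.40) = -0.253
d' = z(H) − z(FA) = 0.496 − (-0.253) = 0.749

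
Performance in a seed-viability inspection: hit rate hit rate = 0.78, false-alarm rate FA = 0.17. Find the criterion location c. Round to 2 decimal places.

c = 0.09

z(H) = z(0.78) = 0.7722
z(FA) = z(0.17) = -0.9542
c = −½·[z(H) + z(FA)] = −0.5 × (0.7722 + (-0.9542)) = 0.0910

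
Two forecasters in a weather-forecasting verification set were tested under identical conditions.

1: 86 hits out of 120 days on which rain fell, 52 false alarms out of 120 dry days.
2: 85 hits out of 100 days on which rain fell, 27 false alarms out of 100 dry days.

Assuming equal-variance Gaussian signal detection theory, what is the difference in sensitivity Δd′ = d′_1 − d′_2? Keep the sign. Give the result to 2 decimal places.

1: z(0.7167) = 0.573, z(0.4333) = -0.168, d' = 0.741
2: z(0.8500) = 1.036, z(0.2700) = -0.613, d' = 1.649
Δd' = d'_1 − d'_2 = 0.741 − 1.649 = -0.908
2 has the higher sensitivity.

Δd′ = -0.91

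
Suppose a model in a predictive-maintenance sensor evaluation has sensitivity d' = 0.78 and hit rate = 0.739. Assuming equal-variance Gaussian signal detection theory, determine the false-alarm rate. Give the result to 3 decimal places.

z(hit rate) = z(0.739) = 0.6403
z(FA) = z(H) − d' = 0.6403 − 0.78 = -0.1397
false-alarm rate = Φ(-0.1397) = 0.4444

false-alarm rate = 0.444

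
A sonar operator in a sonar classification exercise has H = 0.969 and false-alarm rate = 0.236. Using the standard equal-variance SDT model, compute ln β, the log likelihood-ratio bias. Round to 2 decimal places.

z(H) = z(0.969) = 1.866
z(FA) = z(0.236) = -0.719
ln β = −½·[z(H)² − z(FA)²] = −0.5 × (3.482 − 0.517) = -1.4825

ln β = -1.48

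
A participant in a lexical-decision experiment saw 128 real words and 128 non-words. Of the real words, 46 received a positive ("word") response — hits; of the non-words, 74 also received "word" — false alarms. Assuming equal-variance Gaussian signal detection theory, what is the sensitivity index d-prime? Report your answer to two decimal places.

d-prime = -0.56

H = 46/128 = 0.3594
FA = 74/128 = 0.5781
z(0.3594) = -0.3601, z(0.5781) = 0.1970
d' = z(H) − z(FA) = -0.3601 − 0.1970 = -0.5571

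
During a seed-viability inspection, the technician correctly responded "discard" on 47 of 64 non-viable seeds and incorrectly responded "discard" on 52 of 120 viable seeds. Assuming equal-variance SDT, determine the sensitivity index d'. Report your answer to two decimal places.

H = 47/64 = 0.7344
FA = 52/120 = 0.4333
z(H) = z(0.7344) = 0.626
z(FA) = z(0.4333) = -0.168
d' = z(H) − z(FA) = 0.626 − (-0.168) = 0.794

d' = 0.79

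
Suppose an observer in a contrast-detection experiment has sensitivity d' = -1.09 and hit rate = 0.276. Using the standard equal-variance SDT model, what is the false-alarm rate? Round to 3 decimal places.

z(hit rate) = z(0.276) = -0.5948
z(FA) = z(H) − d' = -0.5948 − (-1.09) = 0.4952
false-alarm rate = Φ(0.4952) = 0.6898

false-alarm rate = 0.690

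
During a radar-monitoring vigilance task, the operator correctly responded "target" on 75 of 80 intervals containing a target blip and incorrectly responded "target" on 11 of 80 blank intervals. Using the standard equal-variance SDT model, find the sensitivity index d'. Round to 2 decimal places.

H = 75/80 = 0.9375
FA = 11/80 = 0.1375
z(0.9375) = 1.5341, z(0.1375) = -1.0916
d' = z(H) − z(FA) = 1.5341 − (-1.0916) = 2.6257

d' = 2.63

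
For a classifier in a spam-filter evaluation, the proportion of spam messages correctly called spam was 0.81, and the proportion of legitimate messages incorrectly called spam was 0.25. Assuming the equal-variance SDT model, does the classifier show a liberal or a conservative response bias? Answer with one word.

liberal

z(H) = 0.878, z(FA) = -0.674
c = −½·(z(H) + z(FA)) = -0.102
c < 0 → liberal criterion (biased toward responding “yes”).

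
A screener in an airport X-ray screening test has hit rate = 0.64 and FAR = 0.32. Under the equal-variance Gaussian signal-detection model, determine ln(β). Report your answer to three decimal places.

Φ⁻¹(0.64) = 0.3585, Φ⁻¹(0.32) = -0.4677
ln β = −½·[z(H)² − z(FA)²] = −0.5 × (0.1285 − 0.2187) = 0.0451

ln β = 0.045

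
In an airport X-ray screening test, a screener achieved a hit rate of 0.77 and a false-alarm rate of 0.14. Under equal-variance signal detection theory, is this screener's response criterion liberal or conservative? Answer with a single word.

conservative

z(H) = 0.739, z(FA) = -1.080
c = −½·(z(H) + z(FA)) = 0.1705
c > 0 → conservative criterion (biased toward responding “no”).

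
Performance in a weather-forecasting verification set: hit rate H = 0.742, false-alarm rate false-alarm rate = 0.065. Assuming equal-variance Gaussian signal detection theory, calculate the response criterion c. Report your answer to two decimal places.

z(H) = z(0.742) = 0.6495
z(FA) = z(0.065) = -1.5141
c = −½·[z(H) + z(FA)] = −0.5 × (0.6495 + (-1.5141)) = 0.4323

c = 0.43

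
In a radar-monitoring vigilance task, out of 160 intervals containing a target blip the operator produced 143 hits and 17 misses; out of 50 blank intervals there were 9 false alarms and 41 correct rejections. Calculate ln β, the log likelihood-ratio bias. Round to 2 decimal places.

H = 143/160 = 0.8938
FA = 9/50 = 0.1800
Φ⁻¹(H) = Φ⁻¹(0.8938) = 1.247
Φ⁻¹(FA) = Φ⁻¹(0.1800) = -0.915
ln β = −½·[z(H)² − z(FA)²] = −0.5 × (1.555 − 0.837) = -0.359

ln β = -0.36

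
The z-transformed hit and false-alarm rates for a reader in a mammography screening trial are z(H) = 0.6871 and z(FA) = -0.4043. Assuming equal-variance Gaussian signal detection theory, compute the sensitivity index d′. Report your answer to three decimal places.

d' = z(H) − z(FA) = 0.6871 − (-0.4043) = 1.0914

d′ = 1.091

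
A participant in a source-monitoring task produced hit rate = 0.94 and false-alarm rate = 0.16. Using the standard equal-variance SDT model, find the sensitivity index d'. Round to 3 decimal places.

d' = 2.549

z(H) = z(0.94) = 1.5548
z(FA) = z(0.16) = -0.9945
d' = z(H) − z(FA) = 1.5548 − (-0.9945) = 2.5493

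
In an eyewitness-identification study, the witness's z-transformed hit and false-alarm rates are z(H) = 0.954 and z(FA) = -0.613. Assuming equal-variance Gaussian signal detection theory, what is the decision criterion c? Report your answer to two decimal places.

c = −½·[z(H) + z(FA)] = −½·(0.954 + (-0.613)) = -0.1705

c = -0.17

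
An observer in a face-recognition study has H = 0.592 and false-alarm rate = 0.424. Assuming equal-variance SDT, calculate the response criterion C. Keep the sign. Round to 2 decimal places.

C = -0.02

Φ⁻¹(H) = Φ⁻¹(0.592) = 0.2327
Φ⁻¹(FA) = Φ⁻¹(0.424) = -0.1917
c = −½·[z(H) + z(FA)] = −0.5 × (0.2327 + (-0.1917)) = -0.0205
c < 0: the observer has a liberal response bias.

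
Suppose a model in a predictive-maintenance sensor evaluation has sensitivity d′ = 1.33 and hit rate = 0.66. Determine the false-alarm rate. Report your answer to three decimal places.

false-alarm rate = 0.179

z(hit rate) = z(0.66) = 0.4125
z(FA) = z(H) − d' = 0.4125 − 1.33 = -0.9175
false-alarm rate = Φ(-0.9175) = 0.1794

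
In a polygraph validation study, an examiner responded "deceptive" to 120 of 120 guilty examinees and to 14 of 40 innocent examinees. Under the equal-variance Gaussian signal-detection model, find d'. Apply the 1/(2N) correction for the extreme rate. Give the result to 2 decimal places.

d' = 3.02

The hit rate is 120/120 = 1, so apply the 1/(2N) correction: H → 1 − 1/(2·120) = 0.99583.
z(H) = z(0.99583) = 2.638
z(FA) = z(0.35000) = -0.385
d' = 2.638 − (-0.385) = 3.023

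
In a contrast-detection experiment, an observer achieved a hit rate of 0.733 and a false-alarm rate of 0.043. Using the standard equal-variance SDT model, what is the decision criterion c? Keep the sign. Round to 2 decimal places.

Φ⁻¹(H) = 0.622
Φ⁻¹(FA) = -1.717
c = −½·[z(H) + z(FA)] = −0.5 × (0.622 + (-1.717)) = 0.5475

c = 0.55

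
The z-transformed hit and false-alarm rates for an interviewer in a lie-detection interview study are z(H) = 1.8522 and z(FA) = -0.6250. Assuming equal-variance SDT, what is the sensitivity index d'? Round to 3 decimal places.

d' = z(H) − z(FA) = 1.8522 − (-0.6250) = 2.4772

d' = 2.477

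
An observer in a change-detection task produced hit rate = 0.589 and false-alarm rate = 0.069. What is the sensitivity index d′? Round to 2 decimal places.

d′ = 1.71

z(H) = z(0.589) = 0.225
z(FA) = z(0.069) = -1.483
d' = z(H) − z(FA) = 0.225 − (-1.483) = 1.708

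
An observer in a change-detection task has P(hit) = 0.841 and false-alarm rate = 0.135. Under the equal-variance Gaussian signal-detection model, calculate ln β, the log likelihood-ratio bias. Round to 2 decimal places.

ln β = 0.11

z(0.841) = 0.999, z(0.135) = -1.103
ln β = −½·[z(H)² − z(FA)²] = −0.5 × (0.998 − 1.217) = 0.1095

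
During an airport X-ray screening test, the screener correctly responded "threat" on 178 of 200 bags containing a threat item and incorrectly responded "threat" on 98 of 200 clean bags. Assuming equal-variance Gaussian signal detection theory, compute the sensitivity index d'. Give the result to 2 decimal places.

H = 178/200 = 0.8900
FA = 98/200 = 0.4900
z(H) = 1.227
z(FA) = -0.025
d' = z(H) − z(FA) = 1.227 − (-0.025) = 1.252

d' = 1.25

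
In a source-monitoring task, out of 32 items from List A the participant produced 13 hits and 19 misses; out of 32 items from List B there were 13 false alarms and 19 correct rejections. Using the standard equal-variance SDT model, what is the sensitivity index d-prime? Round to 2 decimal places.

d-prime = 0.00

H = 13/32 = 0.4062
FA = 13/32 = 0.4062
Φ⁻¹(H) = Φ⁻¹(0.4062) = -0.2373
Φ⁻¹(FA) = Φ⁻¹(0.4062) = -0.2373
d' = z(H) − z(FA) = -0.2373 − (-0.2373) = 0.0000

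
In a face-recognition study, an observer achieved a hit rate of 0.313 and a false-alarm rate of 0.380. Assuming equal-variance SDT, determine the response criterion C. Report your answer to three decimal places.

z(H) = -0.4874
z(FA) = -0.3055
c = −½·[z(H) + z(FA)] = −0.5 × (-0.4874 + (-0.3055)) = 0.39645
c > 0: the observer has a conservative response bias.

C = 0.396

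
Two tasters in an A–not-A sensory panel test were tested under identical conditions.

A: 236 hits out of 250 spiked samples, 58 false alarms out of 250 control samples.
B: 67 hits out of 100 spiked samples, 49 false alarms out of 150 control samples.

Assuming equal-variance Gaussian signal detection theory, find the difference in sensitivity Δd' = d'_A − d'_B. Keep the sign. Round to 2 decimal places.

Δd' = 1.43

A: z(0.9440) = 1.589, z(0.2320) = -0.732, d' = 2.321
B: z(0.6700) = 0.440, z(0.3267) = -0.449, d' = 0.889
Δd' = d'_A − d'_B = 2.321 − 0.889 = 1.432
A has the higher sensitivity.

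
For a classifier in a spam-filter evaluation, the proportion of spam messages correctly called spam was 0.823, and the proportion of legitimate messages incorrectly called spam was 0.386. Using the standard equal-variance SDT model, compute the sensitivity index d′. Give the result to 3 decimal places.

z(0.823) = 0.9269, z(0.386) = -0.2898
d' = z(H) − z(FA) = 0.9269 − (-0.2898) = 1.2167

d′ = 1.217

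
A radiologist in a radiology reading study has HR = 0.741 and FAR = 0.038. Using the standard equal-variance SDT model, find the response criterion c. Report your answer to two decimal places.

z(H) = z(0.741) = 0.646
z(FA) = z(0.038) = -1.774
c = −½·[z(H) + z(FA)] = −0.5 × (0.646 + (-1.774)) = 0.564
c > 0: the radiologist has a conservative response bias.

c = 0.56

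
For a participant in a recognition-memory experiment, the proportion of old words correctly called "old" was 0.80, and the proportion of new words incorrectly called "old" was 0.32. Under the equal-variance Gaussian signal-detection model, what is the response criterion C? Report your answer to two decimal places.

C = -0.19

z(0.80) = 0.8416, z(0.32) = -0.4677
c = −½·[z(H) + z(FA)] = −0.5 × (0.8416 + (-0.4677)) = -0.18695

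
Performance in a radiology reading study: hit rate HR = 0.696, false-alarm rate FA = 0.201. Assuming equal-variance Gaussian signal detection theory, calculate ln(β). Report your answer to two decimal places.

ln β = 0.22

z(H) = 0.513
z(FA) = -0.838
ln β = −½·[z(H)² − z(FA)²] = −0.5 × (0.263 − 0.702) = 0.2195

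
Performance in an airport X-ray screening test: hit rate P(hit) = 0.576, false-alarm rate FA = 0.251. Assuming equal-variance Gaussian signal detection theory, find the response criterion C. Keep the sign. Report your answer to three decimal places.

C = 0.240

z(H) = 0.1917
z(FA) = -0.6713
c = −½·[z(H) + z(FA)] = −0.5 × (0.1917 + (-0.6713)) = 0.2398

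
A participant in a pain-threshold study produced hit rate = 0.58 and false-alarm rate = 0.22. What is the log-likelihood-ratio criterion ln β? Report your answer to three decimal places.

z(0.58) = 0.2019, z(0.22) = -0.7722
ln β = −½·[z(H)² − z(FA)²] = −0.5 × (0.0408 − 0.5963) = 0.27775

ln β = 0.278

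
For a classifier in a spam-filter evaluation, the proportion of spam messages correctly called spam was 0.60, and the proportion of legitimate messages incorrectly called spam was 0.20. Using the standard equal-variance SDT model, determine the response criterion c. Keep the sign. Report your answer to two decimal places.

Φ⁻¹(0.60) = 0.253, Φ⁻¹(0.20) = -0.842
c = −½·[z(H) + z(FA)] = −0.5 × (0.253 + (-0.842)) = 0.2945

c = 0.29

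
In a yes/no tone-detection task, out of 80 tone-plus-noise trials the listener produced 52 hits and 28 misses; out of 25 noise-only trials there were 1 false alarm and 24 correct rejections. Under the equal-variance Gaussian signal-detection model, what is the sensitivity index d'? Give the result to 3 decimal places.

d' = 2.136

H = 52/80 = 0.6500
FA = 1/25 = 0.0400
z(0.6500) = 0.3853, z(0.0400) = -1.7507
d' = z(H) − z(FA) = 0.3853 − (-1.7507) = 2.1360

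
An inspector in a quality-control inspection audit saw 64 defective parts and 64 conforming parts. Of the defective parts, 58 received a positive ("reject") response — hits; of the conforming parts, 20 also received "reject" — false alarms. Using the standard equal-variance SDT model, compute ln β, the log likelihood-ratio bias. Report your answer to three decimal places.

H = 58/64 = 0.9062
FA = 20/64 = 0.3125
Φ⁻¹(0.9062) = 1.3177, Φ⁻¹(0.3125) = -0.4888
ln β = −½·[z(H)² − z(FA)²] = −0.5 × (1.7363 − 0.2389) = -0.7487

ln β = -0.749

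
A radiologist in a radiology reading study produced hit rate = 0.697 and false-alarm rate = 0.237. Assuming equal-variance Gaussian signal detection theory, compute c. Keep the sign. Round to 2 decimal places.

c = 0.10

z(H) = 0.5158
z(FA) = -0.7160
c = −½·[z(H) + z(FA)] = −0.5 × (0.5158 + (-0.7160)) = 0.1001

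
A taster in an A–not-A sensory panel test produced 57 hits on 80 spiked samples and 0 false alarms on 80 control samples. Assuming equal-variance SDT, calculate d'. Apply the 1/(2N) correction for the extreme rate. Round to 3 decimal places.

d' = 3.058

The false-alarm rate is 0/80 = 0, so apply the 1/(2N) correction: FA → 1/(2·80) = 0.00625.
z(H) = z(0.71250) = 0.5607
z(FA) = z(0.00625) = -2.4977
d' = 0.5607 − (-2.4977) = 3.0584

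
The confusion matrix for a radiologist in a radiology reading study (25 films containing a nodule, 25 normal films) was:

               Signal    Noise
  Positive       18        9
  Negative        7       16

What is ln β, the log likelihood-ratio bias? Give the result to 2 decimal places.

ln β = -0.11

H = 18/25 = 0.7200
FA = 9/25 = 0.3600
z(H) = z(0.7200) = 0.583
z(FA) = z(0.3600) = -0.358
ln β = −½·[z(H)² − z(FA)²] = −0.5 × (0.340 − 0.128) = -0.106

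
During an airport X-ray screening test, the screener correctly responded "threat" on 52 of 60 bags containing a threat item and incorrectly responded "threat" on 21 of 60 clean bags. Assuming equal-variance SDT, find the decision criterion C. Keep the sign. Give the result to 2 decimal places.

C = -0.36

H = 52/60 = 0.8667
FA = 21/60 = 0.3500
z(H) = z(0.8667) = 1.1109
z(FA) = z(0.3500) = -0.3853
c = −½·[z(H) + z(FA)] = −0.5 × (1.1109 + (-0.3853)) = -0.3628
c < 0: the screener has a liberal response bias.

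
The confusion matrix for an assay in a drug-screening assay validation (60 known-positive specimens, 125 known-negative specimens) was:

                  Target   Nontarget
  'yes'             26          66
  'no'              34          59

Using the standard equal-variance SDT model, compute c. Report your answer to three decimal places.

c = 0.049

H = 26/60 = 0.4333
FA = 66/125 = 0.5280
Φ⁻¹(H) = Φ⁻¹(0.4333) = -0.1680
Φ⁻¹(FA) = Φ⁻¹(0.5280) = 0.0702
c = −½·[z(H) + z(FA)] = −0.5 × (-0.1680 + 0.0702) = 0.0489
c > 0: the assay has a conservative response bias.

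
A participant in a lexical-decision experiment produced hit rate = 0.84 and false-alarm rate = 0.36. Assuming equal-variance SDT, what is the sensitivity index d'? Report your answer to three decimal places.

d' = 1.353

Φ⁻¹(H) = Φ⁻¹(0.84) = 0.9945
Φ⁻¹(FA) = Φ⁻¹(0.36) = -0.3585
d' = z(H) − z(FA) = 0.9945 − (-0.3585) = 1.3530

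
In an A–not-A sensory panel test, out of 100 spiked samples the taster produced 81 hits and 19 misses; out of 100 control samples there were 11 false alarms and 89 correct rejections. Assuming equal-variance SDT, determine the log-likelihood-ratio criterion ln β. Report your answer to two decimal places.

H = 81/100 = 0.8100
FA = 11/100 = 0.1100
z(H) = 0.878
z(FA) = -1.227
ln β = −½·[z(H)² − z(FA)²] = −0.5 × (0.771 − 1.506) = 0.3675

ln β = 0.37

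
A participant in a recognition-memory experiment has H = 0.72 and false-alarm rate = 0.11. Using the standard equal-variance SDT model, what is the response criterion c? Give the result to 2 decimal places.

z(H) = 0.583
z(FA) = -1.227
c = −½·[z(H) + z(FA)] = −0.5 × (0.583 + (-1.227)) = 0.322
c > 0: the participant has a conservative response bias.

c = 0.32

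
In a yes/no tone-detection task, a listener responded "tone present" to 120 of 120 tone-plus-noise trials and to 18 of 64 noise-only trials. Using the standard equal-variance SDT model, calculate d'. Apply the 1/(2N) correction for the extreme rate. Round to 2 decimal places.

The hit rate is 120/120 = 1, so apply the 1/(2N) correction: H → 1 − 1/(2·120) = 0.99583.
z(H) = z(0.99583) = 2.638
z(FA) = z(0.28125) = -0.579
d' = 2.638 − (-0.579) = 3.217

d' = 3.22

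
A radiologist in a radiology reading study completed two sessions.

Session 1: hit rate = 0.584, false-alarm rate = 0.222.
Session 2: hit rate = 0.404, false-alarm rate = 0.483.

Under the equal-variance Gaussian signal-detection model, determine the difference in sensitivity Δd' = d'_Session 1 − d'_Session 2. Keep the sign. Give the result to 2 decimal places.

Δd' = 1.18

Session 1: z(0.584) = 0.212, z(0.222) = -0.765, d' = 0.977
Session 2: z(0.404) = -0.243, z(0.483) = -0.043, d' = -0.200
Δd' = d'_Session 1 − d'_Session 2 = 0.977 − (-0.200) = 1.177
Session 1 has the higher sensitivity.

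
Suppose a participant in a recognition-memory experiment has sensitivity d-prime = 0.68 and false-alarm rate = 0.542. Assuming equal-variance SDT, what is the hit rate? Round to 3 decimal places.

hit rate = 0.784

z(false-alarm rate) = z(0.542) = 0.1055
z(H) = z(FA) + d' = 0.1055 + 0.68 = 0.7855
hit rate = Φ(0.7855) = 0.7839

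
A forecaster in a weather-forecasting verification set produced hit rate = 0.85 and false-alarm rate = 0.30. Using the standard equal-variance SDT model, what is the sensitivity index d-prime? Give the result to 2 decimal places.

Φ⁻¹(0.85) = 1.0364, Φ⁻¹(0.30) = -0.5244
d' = z(H) − z(FA) = 1.0364 − (-0.5244) = 1.5608

d-prime = 1.56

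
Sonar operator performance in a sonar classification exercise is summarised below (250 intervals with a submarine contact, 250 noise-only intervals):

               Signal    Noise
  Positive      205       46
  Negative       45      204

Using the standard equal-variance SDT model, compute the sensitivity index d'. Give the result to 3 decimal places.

H = 205/250 = 0.8200
FA = 46/250 = 0.1840
z(0.8200) = 0.9154, z(0.1840) = -0.9002
d' = z(H) − z(FA) = 0.9154 − (-0.9002) = 1.8156

d' = 1.816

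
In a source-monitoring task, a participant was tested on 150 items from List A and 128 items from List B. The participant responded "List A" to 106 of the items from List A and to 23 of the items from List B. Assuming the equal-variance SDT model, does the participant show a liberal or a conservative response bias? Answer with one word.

conservative

z(H) = 0.544, z(FA) = -0.917
c = −½·(z(H) + z(FA)) = 0.1865
c > 0 → conservative criterion (biased toward responding “no”).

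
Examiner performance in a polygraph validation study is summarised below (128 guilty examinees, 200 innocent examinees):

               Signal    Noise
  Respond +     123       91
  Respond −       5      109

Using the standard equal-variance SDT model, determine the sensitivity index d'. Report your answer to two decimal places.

d' = 1.87

H = 123/128 = 0.9609
FA = 91/200 = 0.4550
z(H) = z(0.9609) = 1.761
z(FA) = z(0.4550) = -0.113
d' = z(H) − z(FA) = 1.761 − (-0.113) = 1.874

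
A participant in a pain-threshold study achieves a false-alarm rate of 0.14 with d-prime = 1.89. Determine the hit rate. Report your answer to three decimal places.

z(false-alarm rate) = z(0.14) = -1.0803
z(H) = z(FA) + d' = -1.0803 + 1.89 = 0.8097
hit rate = Φ(0.8097) = 0.7909

hit rate = 0.791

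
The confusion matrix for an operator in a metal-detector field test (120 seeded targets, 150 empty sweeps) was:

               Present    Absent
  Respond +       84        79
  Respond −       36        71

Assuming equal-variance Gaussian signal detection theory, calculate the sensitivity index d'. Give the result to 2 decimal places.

d' = 0.46

H = 84/120 = 0.7000
FA = 79/150 = 0.5267
z(H) = 0.524
z(FA) = 0.067
d' = z(H) − z(FA) = 0.524 − 0.067 = 0.457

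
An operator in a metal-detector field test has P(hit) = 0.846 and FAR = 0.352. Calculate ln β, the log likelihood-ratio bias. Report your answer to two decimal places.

ln β = -0.45

Φ⁻¹(H) = Φ⁻¹(0.846) = 1.019
Φ⁻¹(FA) = Φ⁻¹(0.352) = -0.380
ln β = −½·[z(H)² − z(FA)²] = −0.5 × (1.038 − 0.144) = -0.447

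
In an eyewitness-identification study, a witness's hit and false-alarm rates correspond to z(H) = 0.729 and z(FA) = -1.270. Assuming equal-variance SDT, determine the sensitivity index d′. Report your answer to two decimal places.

d' = z(H) − z(FA) = 0.729 − (-1.270) = 1.999

d′ = 2.00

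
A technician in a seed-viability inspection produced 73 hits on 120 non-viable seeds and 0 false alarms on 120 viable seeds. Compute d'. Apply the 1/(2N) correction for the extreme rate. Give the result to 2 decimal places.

d' = 2.91

The false-alarm rate is 0/120 = 0, so apply the 1/(2N) correction: FA → 1/(2·120) = 0.00417.
z(H) = z(0.60833) = 0.275
z(FA) = z(0.00417) = -2.638
d' = 0.275 − (-2.638) = 2.913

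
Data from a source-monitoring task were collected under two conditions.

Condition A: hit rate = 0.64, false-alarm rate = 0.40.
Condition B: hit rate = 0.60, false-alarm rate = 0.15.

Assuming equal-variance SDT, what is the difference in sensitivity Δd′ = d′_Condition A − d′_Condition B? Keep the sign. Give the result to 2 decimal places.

Condition A: z(0.64) = 0.358, z(0.40) = -0.253, d' = 0.611
Condition B: z(0.60) = 0.253, z(0.15) = -1.036, d' = 1.289
Δd' = d'_Condition A − d'_Condition B = 0.611 − 1.289 = -0.678
Condition B has the higher sensitivity.

Δd′ = -0.68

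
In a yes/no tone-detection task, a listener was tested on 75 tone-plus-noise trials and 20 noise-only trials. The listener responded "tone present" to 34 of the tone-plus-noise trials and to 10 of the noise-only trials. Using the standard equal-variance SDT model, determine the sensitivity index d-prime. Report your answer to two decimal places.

H = 34/75 = 0.4533
FA = 10/20 = 0.5000
z(H) = -0.1173
z(FA) = 0.0000
d' = z(H) − z(FA) = -0.1173 − 0.0000 = -0.1173

d-prime = -0.12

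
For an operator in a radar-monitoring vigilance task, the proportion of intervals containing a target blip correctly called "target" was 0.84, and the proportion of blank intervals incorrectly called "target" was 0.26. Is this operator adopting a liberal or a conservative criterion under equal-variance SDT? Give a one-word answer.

z(H) = 0.994, z(FA) = -0.643
c = −½·(z(H) + z(FA)) = -0.1755
c < 0 → liberal criterion (biased toward responding “yes”).

liberal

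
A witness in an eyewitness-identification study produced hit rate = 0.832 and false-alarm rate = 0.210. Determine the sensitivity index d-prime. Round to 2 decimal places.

d-prime = 1.77

z(H) = 0.9621
z(FA) = -0.8064
d' = z(H) − z(FA) = 0.9621 − (-0.8064) = 1.7685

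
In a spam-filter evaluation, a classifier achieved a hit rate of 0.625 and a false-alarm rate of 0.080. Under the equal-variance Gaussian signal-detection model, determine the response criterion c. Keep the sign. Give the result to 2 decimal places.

c = 0.54

z(H) = z(0.625) = 0.3186
z(FA) = z(0.080) = -1.4051
c = −½·[z(H) + z(FA)] = −0.5 × (0.3186 + (-1.4051)) = 0.54325
c > 0: the classifier has a conservative response bias.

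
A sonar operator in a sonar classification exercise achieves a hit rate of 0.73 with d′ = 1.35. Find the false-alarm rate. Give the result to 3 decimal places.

false-alarm rate = 0.231

z(hit rate) = z(0.73) = 0.6128
z(FA) = z(H) − d' = 0.6128 − 1.35 = -0.7372
false-alarm rate = Φ(-0.7372) = 0.2305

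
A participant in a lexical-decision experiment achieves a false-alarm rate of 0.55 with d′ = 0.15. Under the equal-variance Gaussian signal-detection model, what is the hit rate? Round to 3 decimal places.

hit rate = 0.609

z(false-alarm rate) = z(0.55) = 0.1257
z(H) = z(FA) + d' = 0.1257 + 0.15 = 0.2757
hit rate = Φ(0.2757) = 0.6086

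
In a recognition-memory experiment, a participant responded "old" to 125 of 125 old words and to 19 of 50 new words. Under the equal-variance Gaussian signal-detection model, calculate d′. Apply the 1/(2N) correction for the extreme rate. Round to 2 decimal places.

d′ = 2.96

The hit rate is 125/125 = 1, so apply the 1/(2N) correction: H → 1 − 1/(2·125) = 0.99600.
z(H) = z(0.99600) = 2.652
z(FA) = z(0.38000) = -0.305
d' = 2.652 − (-0.305) = 2.957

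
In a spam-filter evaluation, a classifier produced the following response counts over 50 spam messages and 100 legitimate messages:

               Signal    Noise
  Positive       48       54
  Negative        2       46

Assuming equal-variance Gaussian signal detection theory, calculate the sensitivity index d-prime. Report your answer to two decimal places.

H = 48/50 = 0.9600
FA = 54/100 = 0.5400
Φ⁻¹(H) = 1.7507
Φ⁻¹(FA) = 0.1004
d' = z(H) − z(FA) = 1.7507 − 0.1004 = 1.6503

d-prime = 1.65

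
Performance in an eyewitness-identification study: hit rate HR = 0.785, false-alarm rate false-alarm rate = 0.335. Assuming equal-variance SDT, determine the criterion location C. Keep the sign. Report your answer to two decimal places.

C = -0.18

z(0.785) = 0.789, z(0.335) = -0.426
c = −½·[z(H) + z(FA)] = −0.5 × (0.789 + (-0.426)) = -0.1815
c < 0: the witness has a liberal response bias.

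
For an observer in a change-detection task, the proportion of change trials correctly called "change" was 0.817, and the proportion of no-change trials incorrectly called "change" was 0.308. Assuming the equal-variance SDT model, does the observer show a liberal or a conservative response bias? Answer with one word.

z(H) = 0.904, z(FA) = -0.502
c = −½·(z(H) + z(FA)) = -0.201
c < 0 → liberal criterion (biased toward responding “yes”).

liberal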